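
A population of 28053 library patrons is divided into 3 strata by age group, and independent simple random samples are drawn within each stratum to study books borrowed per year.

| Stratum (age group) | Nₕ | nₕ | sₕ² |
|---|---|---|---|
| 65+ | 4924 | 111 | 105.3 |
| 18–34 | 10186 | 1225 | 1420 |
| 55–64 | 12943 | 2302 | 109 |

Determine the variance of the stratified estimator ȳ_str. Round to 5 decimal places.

0.17130

Var(ȳ_str) = Σₕ Wₕ²(1 − fₕ)sₕ²/nₕ with Wₕ = Nₕ/N, N = 28053.
65+: Wₕ = 0.17552490; term = 0.17552490²·(1 − 0.02254265)·105.3/111 = 0.028568055.
18–34: Wₕ = 0.36309842; term = 0.36309842²·(1 − 0.12026311)·1420/1225 = 0.13444783.
55–64: Wₕ = 0.46137668; term = 0.46137668²·(1 − 0.17785676)·109/2302 = 0.0082866682.
Sum = 0.17130255.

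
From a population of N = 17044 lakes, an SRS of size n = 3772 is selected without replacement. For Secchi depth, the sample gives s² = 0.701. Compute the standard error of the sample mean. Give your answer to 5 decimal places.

0.01203

Under SRS without replacement, Var(ȳ) = (1 − f)·s²/n with f = n/N = 3772/17044 = 0.22130955.
Var(ȳ) = (1 − 0.22130955)·0.701/3772 = 0.77869045·1.8584305 × 10^-4 = 1.4471421 × 10^-4.
SE(ȳ) = √(1.4471421 × 10^-4) = 0.01203.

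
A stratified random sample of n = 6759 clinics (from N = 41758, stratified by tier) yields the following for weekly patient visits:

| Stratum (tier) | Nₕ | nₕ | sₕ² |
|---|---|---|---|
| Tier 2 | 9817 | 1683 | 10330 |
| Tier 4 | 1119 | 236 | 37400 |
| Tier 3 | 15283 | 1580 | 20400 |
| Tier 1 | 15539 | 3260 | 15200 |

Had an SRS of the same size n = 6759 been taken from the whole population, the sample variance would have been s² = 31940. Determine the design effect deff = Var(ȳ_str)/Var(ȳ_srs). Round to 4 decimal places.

Var(ȳ_str) = Σ Wₕ²(1−fₕ)sₕ²/nₕ with Wₕ = Nₕ/41758:
  Tier 2: (9817/41758)²·(1−1683/9817)·10330/1683 = 0.28107342
  Tier 4: (1119/41758)²·(1−236/1119)·37400/236 = 0.089798898
  Tier 3: (15283/41758)²·(1−1580/15283)·20400/1580 = 1.550665
  Tier 1: (15539/41758)²·(1−3260/15539)·15200/3260 = 0.51019086
  → Var(ȳ_str) = 2.4317282.
Var(ȳ_srs) = (1 − 6759/41758)·31940/6759 = 3.9606677.
deff = 2.4317282 / 3.9606677 = 0.6140.

0.6140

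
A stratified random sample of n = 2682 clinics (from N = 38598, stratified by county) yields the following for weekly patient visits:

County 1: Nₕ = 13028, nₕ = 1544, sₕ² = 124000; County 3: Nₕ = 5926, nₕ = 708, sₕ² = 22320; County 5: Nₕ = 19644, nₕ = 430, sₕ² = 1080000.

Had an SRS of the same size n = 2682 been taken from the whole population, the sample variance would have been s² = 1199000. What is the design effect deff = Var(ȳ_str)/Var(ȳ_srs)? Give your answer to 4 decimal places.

1.5506

Var(ȳ_str) = Σ Wₕ²(1−fₕ)sₕ²/nₕ with Wₕ = Nₕ/38598:
  County 1: (13028/38598)²·(1−1544/13028)·124000/1544 = 8.0652107
  County 3: (5926/38598)²·(1−708/5926)·22320/708 = 0.65433033
  County 5: (19644/38598)²·(1−430/19644)·1080000/430 = 636.31683
  → Var(ȳ_str) = 645.03637.
Var(ȳ_srs) = (1 − 2682/38598)·1199000/2682 = 415.99065.
deff = 645.03637 / 415.99065 = 1.5506.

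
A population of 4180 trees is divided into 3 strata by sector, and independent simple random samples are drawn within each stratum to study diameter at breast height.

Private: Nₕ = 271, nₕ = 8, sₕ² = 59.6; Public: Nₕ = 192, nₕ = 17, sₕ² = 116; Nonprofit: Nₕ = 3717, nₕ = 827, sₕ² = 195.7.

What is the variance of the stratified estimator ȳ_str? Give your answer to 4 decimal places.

Var(ȳ_str) = Σₕ Wₕ²(1 − fₕ)sₕ²/nₕ with Wₕ = Nₕ/N, N = 4180.
Private: Wₕ = 0.06483254; term = 0.06483254²·(1 − 0.02952030)·59.6/8 = 0.030389863.
Public: Wₕ = 0.04593301; term = 0.04593301²·(1 − 0.08854167)·116/17 = 0.013121872.
Nonprofit: Wₕ = 0.88923445; term = 0.88923445²·(1 − 0.22249126)·195.7/827 = 0.14548665.
Sum = 0.18899839.

0.1890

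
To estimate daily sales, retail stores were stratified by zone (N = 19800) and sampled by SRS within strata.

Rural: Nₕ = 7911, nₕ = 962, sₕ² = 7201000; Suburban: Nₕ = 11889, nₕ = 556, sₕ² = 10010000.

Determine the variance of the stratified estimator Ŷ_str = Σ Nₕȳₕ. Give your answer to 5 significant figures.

2.8373 × 10^12

Var(Ŷ_str) = Σₕ Nₕ²(1 − fₕ)sₕ²/nₕ.
Rural: 7911²·(1 − 962/7911)·7201000/962 = 4.1150151 × 10^11.
Suburban: 11889²·(1 − 556/11889)·10010000/556 = 2.4257693 × 10^12.
Sum = 2.8372708 × 10^12.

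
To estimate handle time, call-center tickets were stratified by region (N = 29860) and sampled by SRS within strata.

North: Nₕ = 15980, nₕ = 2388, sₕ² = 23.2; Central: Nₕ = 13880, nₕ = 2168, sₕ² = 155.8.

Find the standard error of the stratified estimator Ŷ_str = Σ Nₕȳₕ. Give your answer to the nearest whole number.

3714

Var(Ŷ_str) = Σₕ Nₕ²(1 − fₕ)sₕ²/nₕ.
North: 15980²·(1 − 2388/15980)·23.2/2388 = 2.1101523 × 10^6.
Central: 13880²·(1 − 2168/13880)·155.8/2168 = 1.1682309 × 10^7.
Sum = 1.3792461 × 10^7.
SE = √(1.3792461 × 10^7) = 3714.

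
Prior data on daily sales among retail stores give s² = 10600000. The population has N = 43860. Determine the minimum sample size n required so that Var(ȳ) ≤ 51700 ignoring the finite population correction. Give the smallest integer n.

Without fpc, n₀ = s²/D = 10600000/51700 = 205.0290.
Rounding up, n = 206.

206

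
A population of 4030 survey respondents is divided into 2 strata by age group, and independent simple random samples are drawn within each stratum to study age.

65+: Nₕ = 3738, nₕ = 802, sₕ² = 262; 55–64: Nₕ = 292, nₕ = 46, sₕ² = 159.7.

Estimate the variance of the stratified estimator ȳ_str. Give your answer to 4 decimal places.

Var(ȳ_str) = Σₕ Wₕ²(1 − fₕ)sₕ²/nₕ with Wₕ = Nₕ/N, N = 4030.
65+: Wₕ = 0.92754342; term = 0.92754342²·(1 − 0.21455324)·262/802 = 0.22075583.
55–64: Wₕ = 0.07245658; term = 0.07245658²·(1 − 0.15753425)·159.7/46 = 0.015355181.
Sum = 0.23611101.

0.2361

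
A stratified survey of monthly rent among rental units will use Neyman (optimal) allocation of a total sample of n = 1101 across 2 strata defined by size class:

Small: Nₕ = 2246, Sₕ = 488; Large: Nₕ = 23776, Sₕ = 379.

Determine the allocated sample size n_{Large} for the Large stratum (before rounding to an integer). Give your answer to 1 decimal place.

Neyman allocation: nₕ = n·NₕSₕ / Σⱼ NⱼSⱼ.
Σ NⱼSⱼ = 2246·488 + 23776·379 = 1.0107152 × 10^7.
n_{Large} = 1101·23776·379 / (1.0107152 × 10^7) = 981.6.

981.6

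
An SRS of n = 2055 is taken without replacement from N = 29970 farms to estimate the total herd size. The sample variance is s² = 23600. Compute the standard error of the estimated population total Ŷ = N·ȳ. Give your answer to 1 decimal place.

98019.5

Var(Ŷ) = N²·Var(ȳ) = N²·(1 − n/N)·s²/n.
f = 2055/29970 = 0.06856857; Var(ȳ) = 0.93143143·23600/2055 = 10.696731.
Var(Ŷ) = 29970² · 10.696731 = 9.6078134 × 10^9.
SE(Ŷ) = √(9.6078134 × 10^9) = 98019.5.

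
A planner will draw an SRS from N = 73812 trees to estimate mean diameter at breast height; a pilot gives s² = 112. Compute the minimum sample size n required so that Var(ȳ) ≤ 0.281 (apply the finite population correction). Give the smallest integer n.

Without fpc, n₀ = s²/D = 112/0.281 = 398.5765.
With fpc, (1 − n/N)·s²/n ≤ D requires n ≥ n₀/(1 + n₀/N) = 398.5765/(1 + 398.5765/73812) = 396.4358.
Rounding up, n = 397.

397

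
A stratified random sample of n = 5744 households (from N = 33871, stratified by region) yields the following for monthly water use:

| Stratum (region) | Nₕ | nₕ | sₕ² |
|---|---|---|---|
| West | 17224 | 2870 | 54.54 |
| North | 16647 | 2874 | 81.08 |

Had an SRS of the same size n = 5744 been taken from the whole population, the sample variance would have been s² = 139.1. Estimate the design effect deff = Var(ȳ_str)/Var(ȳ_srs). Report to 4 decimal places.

Var(ȳ_str) = Σ Wₕ²(1−fₕ)sₕ²/nₕ with Wₕ = Nₕ/33871:
  West: (17224/33871)²·(1−2870/17224)·54.54/2870 = 0.0040952853
  North: (16647/33871)²·(1−2874/16647)·81.08/2874 = 0.0056381349
  → Var(ȳ_str) = 0.0097334202.
Var(ȳ_srs) = (1 − 5744/33871)·139.1/5744 = 0.020109816.
deff = 0.0097334202 / 0.020109816 = 0.4840.

0.4840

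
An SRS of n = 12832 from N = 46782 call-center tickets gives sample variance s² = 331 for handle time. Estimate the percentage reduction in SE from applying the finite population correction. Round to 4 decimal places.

14.8116

f = n/N = 12832/46782 = 0.27429353.
SE_no-fpc = √(s²/n) = 0.16060787; SE_fpc = √((1−f)s²/n) = 0.13681929.
Ratio = √(1−f) = 0.85188407. Reduction = 100·(1 − 0.85188407) = 14.8116%.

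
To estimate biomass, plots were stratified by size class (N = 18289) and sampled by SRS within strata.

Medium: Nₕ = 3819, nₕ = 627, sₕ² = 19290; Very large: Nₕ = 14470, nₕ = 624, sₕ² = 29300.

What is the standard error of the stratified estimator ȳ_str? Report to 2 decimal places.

5.41

Var(ȳ_str) = Σₕ Wₕ²(1 − fₕ)sₕ²/nₕ with Wₕ = Nₕ/N, N = 18289.
Medium: Wₕ = 0.20881404; term = 0.20881404²·(1 − 0.16417910)·19290/627 = 1.1212367.
Very large: Wₕ = 0.79118596; term = 0.79118596²·(1 − 0.04312370)·29300/624 = 28.125223.
Sum = 29.24646.
SE = √(29.24646) = 5.41.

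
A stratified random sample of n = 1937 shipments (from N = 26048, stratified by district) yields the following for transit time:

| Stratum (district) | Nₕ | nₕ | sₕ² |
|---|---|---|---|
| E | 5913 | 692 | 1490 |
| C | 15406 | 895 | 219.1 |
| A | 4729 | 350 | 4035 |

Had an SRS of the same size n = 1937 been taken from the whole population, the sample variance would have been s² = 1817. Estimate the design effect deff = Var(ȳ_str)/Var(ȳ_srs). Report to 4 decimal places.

0.6110

Var(ȳ_str) = Σ Wₕ²(1−fₕ)sₕ²/nₕ with Wₕ = Nₕ/26048:
  E: (5913/26048)²·(1−692/5913)·1490/692 = 0.097969971
  C: (15406/26048)²·(1−895/15406)·219.1/895 = 0.080659925
  A: (4729/26048)²·(1−350/4729)·4035/350 = 0.35186088
  → Var(ȳ_str) = 0.53049078.
Var(ȳ_srs) = (1 − 1937/26048)·1817/1937 = 0.86829269.
deff = 0.53049078 / 0.86829269 = 0.6110.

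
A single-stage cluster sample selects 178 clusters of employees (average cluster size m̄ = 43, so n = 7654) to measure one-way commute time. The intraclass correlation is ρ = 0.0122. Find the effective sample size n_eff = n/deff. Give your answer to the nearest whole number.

deff = 1 + (43 − 1)·0.0122 = 1 + 0.5124 = 1.5124.
n_eff = 7654 / 1.5124 = 5061.

5061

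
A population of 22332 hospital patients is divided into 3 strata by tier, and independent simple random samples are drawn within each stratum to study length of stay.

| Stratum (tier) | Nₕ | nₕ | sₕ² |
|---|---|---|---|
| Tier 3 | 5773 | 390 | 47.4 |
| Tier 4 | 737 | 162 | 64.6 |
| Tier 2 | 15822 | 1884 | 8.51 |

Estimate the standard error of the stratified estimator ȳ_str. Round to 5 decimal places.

0.09955

Var(ȳ_str) = Σₕ Wₕ²(1 − fₕ)sₕ²/nₕ with Wₕ = Nₕ/N, N = 22332.
Tier 3: Wₕ = 0.25850797; term = 0.25850797²·(1 − 0.06755586)·47.4/390 = 0.0075732873.
Tier 4: Wₕ = 0.03300197; term = 0.03300197²·(1 − 0.21981004)·64.6/162 = 3.3884228 × 10^-4.
Tier 2: Wₕ = 0.70849006; term = 0.70849006²·(1 − 0.11907471)·8.51/1884 = 0.001997355.
Sum = 0.0099094846.
SE = √(0.0099094846) = 0.09955.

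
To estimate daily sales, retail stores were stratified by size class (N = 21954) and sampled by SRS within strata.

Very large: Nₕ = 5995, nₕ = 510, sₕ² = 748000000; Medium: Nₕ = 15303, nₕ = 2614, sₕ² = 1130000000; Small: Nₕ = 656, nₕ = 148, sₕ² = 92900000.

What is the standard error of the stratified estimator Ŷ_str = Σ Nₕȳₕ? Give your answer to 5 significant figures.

Var(Ŷ_str) = Σₕ Nₕ²(1 − fₕ)sₕ²/nₕ.
Very large: 5995²·(1 − 510/5995)·748000000/510 = 4.8227777 × 10^13.
Medium: 15303²·(1 − 2614/15303)·1130000000/2614 = 8.3941521 × 10^13.
Small: 656²·(1 − 148/656)·92900000/148 = 2.0918067 × 10^11.
Sum = 1.3237848 × 10^14.
SE = √(1.3237848 × 10^14) = 1.1506 × 10^7.

1.1506 × 10^7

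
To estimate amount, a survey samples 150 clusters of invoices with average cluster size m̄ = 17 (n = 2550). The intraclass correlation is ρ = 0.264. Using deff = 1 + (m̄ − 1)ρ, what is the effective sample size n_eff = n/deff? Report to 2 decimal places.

488.13

deff = 1 + (17 − 1)·0.264 = 1 + 4.224 = 5.224.
n_eff = 2550 / 5.224 = 488.13.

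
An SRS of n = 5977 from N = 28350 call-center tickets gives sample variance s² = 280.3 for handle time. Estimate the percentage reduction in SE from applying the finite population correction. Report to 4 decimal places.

11.1647

f = n/N = 5977/28350 = 0.21082892.
SE_no-fpc = √(s²/n) = 0.21655585; SE_fpc = √((1−f)s²/n) = 0.19237804.
Ratio = √(1−f) = 0.88835301. Reduction = 100·(1 − 0.88835301) = 11.1647%.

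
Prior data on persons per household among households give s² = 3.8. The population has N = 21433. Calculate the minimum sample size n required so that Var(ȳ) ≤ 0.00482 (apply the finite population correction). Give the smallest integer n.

Without fpc, n₀ = s²/D = 3.8/0.00482 = 788.3817.
With fpc, (1 − n/N)·s²/n ≤ D requires n ≥ n₀/(1 + n₀/N) = 788.3817/(1 + 788.3817/21433) = 760.4111.
Rounding up, n = 761.

761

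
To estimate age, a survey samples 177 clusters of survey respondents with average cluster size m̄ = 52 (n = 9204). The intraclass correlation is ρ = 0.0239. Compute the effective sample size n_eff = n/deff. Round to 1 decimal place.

4148.0

deff = 1 + (52 − 1)·0.0239 = 1 + 1.2189 = 2.2189.
n_eff = 9204 / 2.2189 = 4148.0.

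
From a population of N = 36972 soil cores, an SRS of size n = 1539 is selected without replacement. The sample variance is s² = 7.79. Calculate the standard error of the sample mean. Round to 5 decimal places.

0.06965

Under SRS without replacement, Var(ȳ) = (1 − f)·s²/n with f = n/N = 1539/36972 = 0.04162610.
Var(ȳ) = (1 − 0.04162610)·7.79/1539 = 0.95837390·0.0050617284 = 0.0048510284.
SE(ȳ) = √(0.0048510284) = 0.06965.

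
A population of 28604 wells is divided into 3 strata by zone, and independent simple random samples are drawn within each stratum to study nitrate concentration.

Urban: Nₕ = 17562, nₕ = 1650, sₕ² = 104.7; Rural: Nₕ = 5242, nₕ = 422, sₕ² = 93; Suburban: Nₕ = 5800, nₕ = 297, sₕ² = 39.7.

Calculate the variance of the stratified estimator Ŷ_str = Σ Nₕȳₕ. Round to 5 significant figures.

2.7567 × 10^7

Var(Ŷ_str) = Σₕ Nₕ²(1 − fₕ)sₕ²/nₕ.
Urban: 17562²·(1 − 1650/17562)·104.7/1650 = 1.7732153 × 10^7.
Rural: 5242²·(1 − 422/5242)·93/422 = 5.5681965 × 10^6.
Suburban: 5800²·(1 − 297/5800)·39.7/297 = 4.2663999 × 10^6.
Sum = 2.7566749 × 10^7.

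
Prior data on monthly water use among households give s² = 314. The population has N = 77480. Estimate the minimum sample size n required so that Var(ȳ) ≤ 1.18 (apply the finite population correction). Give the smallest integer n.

Without fpc, n₀ = s²/D = 314/1.18 = 266.1017.
With fpc, (1 − n/N)·s²/n ≤ D requires n ≥ n₀/(1 + n₀/N) = 266.1017/(1 + 266.1017/77480) = 265.1909.
Rounding up, n = 266.

266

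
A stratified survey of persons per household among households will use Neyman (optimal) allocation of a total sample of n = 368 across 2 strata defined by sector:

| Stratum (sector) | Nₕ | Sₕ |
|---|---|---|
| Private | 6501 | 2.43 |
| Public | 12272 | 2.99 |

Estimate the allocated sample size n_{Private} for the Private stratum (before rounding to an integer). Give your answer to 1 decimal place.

Neyman allocation: nₕ = n·NₕSₕ / Σⱼ NⱼSⱼ.
Σ NⱼSⱼ = 6501·2.43 + 12272·2.99 = 52490.71.
n_{Private} = 368·6501·2.43 / 52490.71 = 110.8.

110.8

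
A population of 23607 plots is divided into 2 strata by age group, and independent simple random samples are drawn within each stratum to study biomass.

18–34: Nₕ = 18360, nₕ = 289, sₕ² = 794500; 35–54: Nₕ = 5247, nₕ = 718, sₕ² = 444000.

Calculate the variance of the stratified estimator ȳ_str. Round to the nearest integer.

Var(ȳ_str) = Σₕ Wₕ²(1 − fₕ)sₕ²/nₕ with Wₕ = Nₕ/N, N = 23607.
18–34: Wₕ = 0.77773542; term = 0.77773542²·(1 − 0.01574074)·794500/289 = 1636.7009.
35–54: Wₕ = 0.22226458; term = 0.22226458²·(1 − 0.13684010)·444000/718 = 26.368797.
Sum = 1663.0697.

1663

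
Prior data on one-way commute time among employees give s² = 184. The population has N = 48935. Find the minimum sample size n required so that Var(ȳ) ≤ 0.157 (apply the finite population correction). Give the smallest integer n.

Without fpc, n₀ = s²/D = 184/0.157 = 1171.9745.
With fpc, (1 − n/N)·s²/n ≤ D requires n ≥ n₀/(1 + n₀/N) = 1171.9745/(1 + 1171.9745/48935) = 1144.5627.
Rounding up, n = 1145.

1145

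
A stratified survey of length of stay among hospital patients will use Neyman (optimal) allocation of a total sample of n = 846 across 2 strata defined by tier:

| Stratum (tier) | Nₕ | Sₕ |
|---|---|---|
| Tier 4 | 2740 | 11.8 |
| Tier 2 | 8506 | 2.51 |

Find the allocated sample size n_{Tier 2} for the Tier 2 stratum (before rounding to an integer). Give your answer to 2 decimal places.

Neyman allocation: nₕ = n·NₕSₕ / Σⱼ NⱼSⱼ.
Σ NⱼSⱼ = 2740·11.8 + 8506·2.51 = 53682.06.
n_{Tier 2} = 846·8506·2.51 / 53682.06 = 336.47.

336.47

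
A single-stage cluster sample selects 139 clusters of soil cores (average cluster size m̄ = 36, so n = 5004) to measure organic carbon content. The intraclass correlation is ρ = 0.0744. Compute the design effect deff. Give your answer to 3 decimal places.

3.604

deff = 1 + (36 − 1)·0.0744 = 1 + 2.604 = 3.604.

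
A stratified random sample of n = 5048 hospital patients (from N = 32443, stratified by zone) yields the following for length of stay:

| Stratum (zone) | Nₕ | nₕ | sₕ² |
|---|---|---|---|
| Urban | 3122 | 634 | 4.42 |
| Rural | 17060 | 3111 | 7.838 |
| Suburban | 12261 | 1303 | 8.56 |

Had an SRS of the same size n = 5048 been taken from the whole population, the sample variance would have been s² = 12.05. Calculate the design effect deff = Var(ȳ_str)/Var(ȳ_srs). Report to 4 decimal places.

Var(ȳ_str) = Σ Wₕ²(1−fₕ)sₕ²/nₕ with Wₕ = Nₕ/32443:
  Urban: (3122/32443)²·(1−634/3122)·4.42/634 = 5.1448684 × 10^-5
  Rural: (17060/32443)²·(1−3111/17060)·7.838/3111 = 5.6962014 × 10^-4
  Suburban: (12261/32443)²·(1−1303/12261)·8.56/1303 = 8.3858005 × 10^-4
  → Var(ȳ_str) = 0.0014596489.
Var(ȳ_srs) = (1 − 5048/32443)·12.05/5048 = 0.0020156633.
deff = 0.0014596489 / 0.0020156633 = 0.7242.

0.7242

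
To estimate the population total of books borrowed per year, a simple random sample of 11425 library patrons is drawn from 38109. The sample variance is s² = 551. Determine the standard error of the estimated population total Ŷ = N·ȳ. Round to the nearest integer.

Var(Ŷ) = N²·Var(ȳ) = N²·(1 − n/N)·s²/n.
f = 11425/38109 = 0.29979795; Var(ȳ) = 0.70020205·551/11425 = 0.033769044.
Var(Ŷ) = 38109² · 0.033769044 = 4.9042644 × 10^7.
SE(Ŷ) = √(4.9042644 × 10^7) = 7003.

7003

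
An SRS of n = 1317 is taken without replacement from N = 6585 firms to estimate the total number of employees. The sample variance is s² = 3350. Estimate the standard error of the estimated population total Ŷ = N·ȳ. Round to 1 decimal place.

9393.6

Var(Ŷ) = N²·Var(ȳ) = N²·(1 − n/N)·s²/n.
f = 1317/6585 = 0.20000000; Var(ȳ) = 0.80000000·3350/1317 = 2.0349279.
Var(Ŷ) = 6585² · 2.0349279 = 8.8239001 × 10^7.
SE(Ŷ) = √(8.8239001 × 10^7) = 9393.6.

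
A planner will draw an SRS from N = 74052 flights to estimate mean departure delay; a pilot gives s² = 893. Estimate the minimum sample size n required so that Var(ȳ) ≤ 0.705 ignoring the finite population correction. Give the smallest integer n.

Without fpc, n₀ = s²/D = 893/0.705 = 1266.6667.
Rounding up, n = 1267.

1267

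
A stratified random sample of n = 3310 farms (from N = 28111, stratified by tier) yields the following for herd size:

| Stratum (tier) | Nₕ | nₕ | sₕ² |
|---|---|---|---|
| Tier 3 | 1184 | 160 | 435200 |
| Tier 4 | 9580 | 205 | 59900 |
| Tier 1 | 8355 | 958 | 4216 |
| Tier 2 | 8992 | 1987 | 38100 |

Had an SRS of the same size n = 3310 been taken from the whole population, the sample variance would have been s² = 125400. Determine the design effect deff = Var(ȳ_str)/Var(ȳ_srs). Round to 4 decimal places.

1.1744

Var(ȳ_str) = Σ Wₕ²(1−fₕ)sₕ²/nₕ with Wₕ = Nₕ/28111:
  Tier 3: (1184/28111)²·(1−160/1184)·435200/160 = 4.1731882
  Tier 4: (9580/28111)²·(1−205/9580)·59900/205 = 33.209104
  Tier 1: (8355/28111)²·(1−958/8355)·4216/958 = 0.34417916
  Tier 2: (8992/28111)²·(1−1987/8992)·38100/1987 = 1.5284068
  → Var(ȳ_str) = 39.254878.
Var(ȳ_srs) = (1 − 3310/28111)·125400/3310 = 33.424309.
deff = 39.254878 / 33.424309 = 1.1744.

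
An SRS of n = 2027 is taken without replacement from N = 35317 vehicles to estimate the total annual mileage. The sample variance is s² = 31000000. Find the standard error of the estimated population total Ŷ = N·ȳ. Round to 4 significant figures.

Var(Ŷ) = N²·Var(ȳ) = N²·(1 − n/N)·s²/n.
f = 2027/35317 = 0.05739446; Var(ȳ) = 0.94260554·31000000/2027 = 14415.773.
Var(Ŷ) = 35317² · 14415.773 = 1.7980657 × 10^13.
SE(Ŷ) = √(1.7980657 × 10^13) = 4.240 × 10^6.

4.240 × 10^6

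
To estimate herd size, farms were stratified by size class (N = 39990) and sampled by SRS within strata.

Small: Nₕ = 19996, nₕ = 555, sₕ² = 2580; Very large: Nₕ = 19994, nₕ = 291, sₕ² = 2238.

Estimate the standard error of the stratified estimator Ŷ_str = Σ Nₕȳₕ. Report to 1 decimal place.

Var(Ŷ_str) = Σₕ Nₕ²(1 − fₕ)sₕ²/nₕ.
Small: 19996²·(1 − 555/19996)·2580/555 = 1.8071261 × 10^9.
Very large: 19994²·(1 − 291/19994)·2238/291 = 3.0296966 × 10^9.
Sum = 4.8368227 × 10^9.
SE = √(4.8368227 × 10^9) = 69547.3.

69547.3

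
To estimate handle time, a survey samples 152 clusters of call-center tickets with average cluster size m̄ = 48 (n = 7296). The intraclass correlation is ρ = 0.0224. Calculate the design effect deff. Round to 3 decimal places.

deff = 1 + (48 − 1)·0.0224 = 1 + 1.0528 = 2.0528.

2.053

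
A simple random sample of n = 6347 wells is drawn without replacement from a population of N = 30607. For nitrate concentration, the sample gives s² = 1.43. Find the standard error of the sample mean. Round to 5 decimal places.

Under SRS without replacement, Var(ȳ) = (1 − f)·s²/n with f = n/N = 6347/30607 = 0.20737086.
Var(ȳ) = (1 − 0.20737086)·1.43/6347 = 0.79262914·2.2530329 × 10^-4 = 1.7858195 × 10^-4.
SE(ȳ) = √(1.7858195 × 10^-4) = 0.01336.

0.01336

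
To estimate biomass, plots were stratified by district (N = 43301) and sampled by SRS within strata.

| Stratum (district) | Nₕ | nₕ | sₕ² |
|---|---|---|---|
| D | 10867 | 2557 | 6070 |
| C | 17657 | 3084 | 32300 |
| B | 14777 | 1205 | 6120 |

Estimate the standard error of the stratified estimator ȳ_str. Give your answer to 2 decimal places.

Var(ȳ_str) = Σₕ Wₕ²(1 − fₕ)sₕ²/nₕ with Wₕ = Nₕ/N, N = 43301.
D: Wₕ = 0.25096418; term = 0.25096418²·(1 − 0.23529953)·6070/2557 = 0.11433332.
C: Wₕ = 0.40777349; term = 0.40777349²·(1 − 0.17466161)·32300/3084 = 1.4373356.
B: Wₕ = 0.34126233; term = 0.34126233²·(1 − 0.08154565)·6120/1205 = 0.54324864.
Sum = 2.0949176.
SE = √(2.0949176) = 1.45.

1.45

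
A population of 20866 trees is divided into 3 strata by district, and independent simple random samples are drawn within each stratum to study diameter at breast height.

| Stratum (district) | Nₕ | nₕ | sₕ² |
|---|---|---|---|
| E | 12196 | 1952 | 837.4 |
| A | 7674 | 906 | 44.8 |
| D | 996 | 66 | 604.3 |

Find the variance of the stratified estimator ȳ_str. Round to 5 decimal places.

0.14848

Var(ȳ_str) = Σₕ Wₕ²(1 − fₕ)sₕ²/nₕ with Wₕ = Nₕ/N, N = 20866.
E: Wₕ = 0.58449152; term = 0.58449152²·(1 − 0.16005248)·837.4/1952 = 0.12310104.
A: Wₕ = 0.36777533; term = 0.36777533²·(1 − 0.11806099)·44.8/906 = 0.0058986626.
D: Wₕ = 0.04773315; term = 0.04773315²·(1 − 0.06626506)·604.3/66 = 0.019479264.
Sum = 0.14847897.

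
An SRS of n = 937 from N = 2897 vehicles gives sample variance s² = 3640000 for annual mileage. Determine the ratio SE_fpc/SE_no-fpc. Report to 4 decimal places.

f = n/N = 937/2897 = 0.32343804.
SE_no-fpc = √(s²/n) = 62.327671; SE_fpc = √((1−f)s²/n) = 51.26662.
Ratio = √(1−f) = 0.82253387.

0.8225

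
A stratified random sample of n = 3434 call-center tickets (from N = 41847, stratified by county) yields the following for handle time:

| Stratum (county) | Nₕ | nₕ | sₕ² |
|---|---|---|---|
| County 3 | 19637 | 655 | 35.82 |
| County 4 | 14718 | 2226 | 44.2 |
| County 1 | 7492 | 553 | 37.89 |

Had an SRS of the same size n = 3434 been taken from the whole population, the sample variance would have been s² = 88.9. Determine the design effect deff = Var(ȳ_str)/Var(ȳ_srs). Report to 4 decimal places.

0.6632

Var(ȳ_str) = Σ Wₕ²(1−fₕ)sₕ²/nₕ with Wₕ = Nₕ/41847:
  County 3: (19637/41847)²·(1−655/19637)·35.82/655 = 0.011640529
  County 4: (14718/41847)²·(1−2226/14718)·44.2/2226 = 0.0020847272
  County 1: (7492/41847)²·(1−553/7492)·37.89/553 = 0.002034068
  → Var(ȳ_str) = 0.015759324.
Var(ȳ_srs) = (1 − 3434/41847)·88.9/3434 = 0.023763771.
deff = 0.015759324 / 0.023763771 = 0.6632.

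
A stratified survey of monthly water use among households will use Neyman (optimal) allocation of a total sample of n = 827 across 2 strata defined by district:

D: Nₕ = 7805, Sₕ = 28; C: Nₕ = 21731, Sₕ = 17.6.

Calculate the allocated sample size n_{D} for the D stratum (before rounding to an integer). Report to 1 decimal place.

Neyman allocation: nₕ = n·NₕSₕ / Σⱼ NⱼSⱼ.
Σ NⱼSⱼ = 7805·28 + 21731·17.6 = 601005.6.
n_{D} = 827·7805·28 / 601005.6 = 300.7.

300.7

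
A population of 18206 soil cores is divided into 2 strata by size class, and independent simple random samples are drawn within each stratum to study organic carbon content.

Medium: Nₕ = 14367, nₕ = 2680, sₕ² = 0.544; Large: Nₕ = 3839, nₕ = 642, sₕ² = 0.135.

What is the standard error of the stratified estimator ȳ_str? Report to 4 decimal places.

0.0105

Var(ȳ_str) = Σₕ Wₕ²(1 − fₕ)sₕ²/nₕ with Wₕ = Nₕ/N, N = 18206.
Medium: Wₕ = 0.78913545; term = 0.78913545²·(1 − 0.18653860)·0.544/2680 = 1.0282629 × 10^-4.
Large: Wₕ = 0.21086455; term = 0.21086455²·(1 − 0.16723105)·0.135/642 = 7.7862871 × 10^-6.
Sum = 1.1061258 × 10^-4.
SE = √(1.1061258 × 10^-4) = 0.0105.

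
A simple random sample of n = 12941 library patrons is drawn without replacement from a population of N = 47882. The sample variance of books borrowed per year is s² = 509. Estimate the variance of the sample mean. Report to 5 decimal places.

Under SRS without replacement, Var(ȳ) = (1 − f)·s²/n with f = n/N = 12941/47882 = 0.27026858.
Var(ȳ) = (1 − 0.27026858)·509/12941 = 0.72973142·0.039332355 = 0.028702055.

0.02870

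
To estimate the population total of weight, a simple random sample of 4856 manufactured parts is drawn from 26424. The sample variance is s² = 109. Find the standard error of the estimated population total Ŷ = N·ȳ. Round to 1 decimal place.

Var(Ŷ) = N²·Var(ȳ) = N²·(1 − n/N)·s²/n.
f = 4856/26424 = 0.18377233; Var(ȳ) = 0.81622767·109/4856 = 0.01832142.
Var(Ŷ) = 26424² · 0.01832142 = 1.2792524 × 10^7.
SE(Ŷ) = √(1.2792524 × 10^7) = 3576.7.

3576.7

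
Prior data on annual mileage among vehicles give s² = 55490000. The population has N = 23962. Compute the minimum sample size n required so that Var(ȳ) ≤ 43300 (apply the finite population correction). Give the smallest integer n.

Without fpc, n₀ = s²/D = 55490000/43300 = 1281.5242.
With fpc, (1 − n/N)·s²/n ≤ D requires n ≥ n₀/(1 + n₀/N) = 1281.5242/(1 + 1281.5242/23962) = 1216.4658.
Rounding up, n = 1217.

1217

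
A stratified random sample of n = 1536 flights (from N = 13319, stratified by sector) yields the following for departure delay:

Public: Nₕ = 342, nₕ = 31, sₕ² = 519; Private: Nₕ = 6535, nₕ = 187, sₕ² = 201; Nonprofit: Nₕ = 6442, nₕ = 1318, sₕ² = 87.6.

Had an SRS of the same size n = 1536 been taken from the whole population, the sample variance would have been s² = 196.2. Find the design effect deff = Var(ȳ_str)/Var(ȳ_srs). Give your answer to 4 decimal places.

2.4226

Var(ȳ_str) = Σ Wₕ²(1−fₕ)sₕ²/nₕ with Wₕ = Nₕ/13319:
  Public: (342/13319)²·(1−31/342)·519/31 = 0.01003804
  Private: (6535/13319)²·(1−187/6535)·201/187 = 0.25135859
  Nonprofit: (6442/13319)²·(1−1318/6442)·87.6/1318 = 0.012367311
  → Var(ȳ_str) = 0.27376394.
Var(ȳ_srs) = (1 − 1536/13319)·196.2/1536 = 0.11300354.
deff = 0.27376394 / 0.11300354 = 2.4226.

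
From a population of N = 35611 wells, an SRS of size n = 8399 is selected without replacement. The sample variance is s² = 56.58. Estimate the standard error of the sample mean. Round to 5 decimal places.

Under SRS without replacement, Var(ȳ) = (1 − f)·s²/n with f = n/N = 8399/35611 = 0.23585409.
Var(ȳ) = (1 − 0.23585409)·56.58/8399 = 0.76414591·0.0067365163 = 0.0051476813.
SE(ȳ) = √(0.0051476813) = 0.07175.

0.07175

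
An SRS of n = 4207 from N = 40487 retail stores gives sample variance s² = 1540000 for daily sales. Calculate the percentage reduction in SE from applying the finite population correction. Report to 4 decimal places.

f = n/N = 4207/40487 = 0.10390990.
SE_no-fpc = √(s²/n) = 19.132605; SE_fpc = √((1−f)s²/n) = 18.111313.
Ratio = √(1−f) = 0.94662036. Reduction = 100·(1 − 0.94662036) = 5.3380%.

5.3380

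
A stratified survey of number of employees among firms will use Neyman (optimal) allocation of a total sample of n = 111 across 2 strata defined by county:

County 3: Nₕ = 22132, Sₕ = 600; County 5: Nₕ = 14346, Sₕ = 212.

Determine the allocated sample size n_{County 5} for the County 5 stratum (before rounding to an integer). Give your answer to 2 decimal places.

Neyman allocation: nₕ = n·NₕSₕ / Σⱼ NⱼSⱼ.
Σ NⱼSⱼ = 22132·600 + 14346·212 = 1.6320552 × 10^7.
n_{County 5} = 111·14346·212 / (1.6320552 × 10^7) = 20.68.

20.68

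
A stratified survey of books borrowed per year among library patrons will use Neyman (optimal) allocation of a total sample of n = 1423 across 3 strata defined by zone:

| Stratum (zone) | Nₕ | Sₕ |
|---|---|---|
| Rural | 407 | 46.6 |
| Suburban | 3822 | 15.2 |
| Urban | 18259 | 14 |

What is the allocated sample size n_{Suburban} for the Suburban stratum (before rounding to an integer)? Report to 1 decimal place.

Neyman allocation: nₕ = n·NₕSₕ / Σⱼ NⱼSⱼ.
Σ NⱼSⱼ = 407·46.6 + 3822·15.2 + 18259·14 = 332686.6.
n_{Suburban} = 1423·3822·15.2 / 332686.6 = 248.5.

248.5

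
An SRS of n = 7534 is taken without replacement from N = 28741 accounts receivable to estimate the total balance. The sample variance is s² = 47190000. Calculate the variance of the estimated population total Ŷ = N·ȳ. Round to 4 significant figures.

Var(Ŷ) = N²·Var(ȳ) = N²·(1 − n/N)·s²/n.
f = 7534/28741 = 0.26213423; Var(ȳ) = 0.73786577·47190000/7534 = 4621.6997.
Var(Ŷ) = 28741² · 4621.6997 = 3.8177323 × 10^12.

3.818 × 10^12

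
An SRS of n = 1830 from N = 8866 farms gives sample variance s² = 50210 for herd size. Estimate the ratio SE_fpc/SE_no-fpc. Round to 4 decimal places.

0.8908

f = n/N = 1830/8866 = 0.20640650.
SE_no-fpc = √(s²/n) = 5.2380491; SE_fpc = √((1−f)s²/n) = 4.6662566.
Ratio = √(1−f) = 0.89083865.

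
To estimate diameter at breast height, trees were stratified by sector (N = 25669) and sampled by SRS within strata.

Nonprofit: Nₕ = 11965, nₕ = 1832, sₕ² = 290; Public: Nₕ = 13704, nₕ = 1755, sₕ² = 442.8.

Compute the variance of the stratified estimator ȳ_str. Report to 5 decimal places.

Var(ȳ_str) = Σₕ Wₕ²(1 − fₕ)sₕ²/nₕ with Wₕ = Nₕ/N, N = 25669.
Nonprofit: Wₕ = 0.46612646; term = 0.46612646²·(1 − 0.15311325)·290/1832 = 0.029127645.
Public: Wₕ = 0.53387354; term = 0.53387354²·(1 − 0.12806480)·442.8/1755 = 0.062703459.
Sum = 0.091831104.

0.09183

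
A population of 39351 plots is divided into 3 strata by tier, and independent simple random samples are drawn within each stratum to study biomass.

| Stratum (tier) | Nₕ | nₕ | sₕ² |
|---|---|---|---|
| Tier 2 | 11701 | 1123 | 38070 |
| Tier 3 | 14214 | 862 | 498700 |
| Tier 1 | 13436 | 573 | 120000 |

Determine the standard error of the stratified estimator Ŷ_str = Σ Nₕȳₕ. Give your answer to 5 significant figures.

Var(Ŷ_str) = Σₕ Nₕ²(1 − fₕ)sₕ²/nₕ.
Tier 2: 11701²·(1 − 1123/11701)·38070/1123 = 4.1959438 × 10^9.
Tier 3: 14214²·(1 − 862/14214)·498700/862 = 1.0979808 × 10^11.
Tier 1: 13436²·(1 − 573/13436)·120000/573 = 3.6194192 × 10^10.
Sum = 1.5018822 × 10^11.
SE = √(1.5018822 × 10^11) = 387540.

387540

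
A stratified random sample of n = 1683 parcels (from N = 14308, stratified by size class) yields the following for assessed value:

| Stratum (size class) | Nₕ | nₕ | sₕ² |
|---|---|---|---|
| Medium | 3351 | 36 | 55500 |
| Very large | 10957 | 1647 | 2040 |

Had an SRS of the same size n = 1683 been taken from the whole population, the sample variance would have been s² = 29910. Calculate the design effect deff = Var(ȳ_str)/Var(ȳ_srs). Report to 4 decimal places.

5.3740

Var(ȳ_str) = Σ Wₕ²(1−fₕ)sₕ²/nₕ with Wₕ = Nₕ/14308:
  Medium: (3351/14308)²·(1−36/3351)·55500/36 = 83.654745
  Very large: (10957/14308)²·(1−1647/10957)·2040/1647 = 0.61719166
  → Var(ȳ_str) = 84.271937.
Var(ȳ_srs) = (1 − 1683/14308)·29910/1683 = 15.681397.
deff = 84.271937 / 15.681397 = 5.3740.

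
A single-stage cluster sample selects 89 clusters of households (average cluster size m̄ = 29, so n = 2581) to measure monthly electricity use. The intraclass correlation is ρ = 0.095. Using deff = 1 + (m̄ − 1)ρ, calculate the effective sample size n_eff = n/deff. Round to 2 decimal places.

705.19

deff = 1 + (29 − 1)·0.095 = 1 + 2.66 = 3.66.
n_eff = 2581 / 3.66 = 705.19.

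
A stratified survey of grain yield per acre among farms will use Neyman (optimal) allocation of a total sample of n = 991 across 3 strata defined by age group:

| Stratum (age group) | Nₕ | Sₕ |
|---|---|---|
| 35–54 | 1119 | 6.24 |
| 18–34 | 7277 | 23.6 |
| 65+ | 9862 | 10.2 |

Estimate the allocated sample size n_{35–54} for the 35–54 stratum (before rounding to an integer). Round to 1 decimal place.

24.8

Neyman allocation: nₕ = n·NₕSₕ / Σⱼ NⱼSⱼ.
Σ NⱼSⱼ = 1119·6.24 + 7277·23.6 + 9862·10.2 = 279312.16.
n_{35–54} = 991·1119·6.24 / 279312.16 = 24.8.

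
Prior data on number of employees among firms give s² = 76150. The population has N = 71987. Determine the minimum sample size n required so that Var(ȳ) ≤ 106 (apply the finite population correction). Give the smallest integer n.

712

Without fpc, n₀ = s²/D = 76150/106 = 718.3962.
With fpc, (1 − n/N)·s²/n ≤ D requires n ≥ n₀/(1 + n₀/N) = 718.3962/(1 + 718.3962/71987) = 711.2978.
Rounding up, n = 712.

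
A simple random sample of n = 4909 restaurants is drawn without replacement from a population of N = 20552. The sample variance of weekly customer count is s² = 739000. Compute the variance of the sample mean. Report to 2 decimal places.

114.58

Under SRS without replacement, Var(ȳ) = (1 − f)·s²/n with f = n/N = 4909/20552 = 0.23885753.
Var(ȳ) = (1 − 0.23885753)·739000/4909 = 0.76114247·150.53982 = 114.58225.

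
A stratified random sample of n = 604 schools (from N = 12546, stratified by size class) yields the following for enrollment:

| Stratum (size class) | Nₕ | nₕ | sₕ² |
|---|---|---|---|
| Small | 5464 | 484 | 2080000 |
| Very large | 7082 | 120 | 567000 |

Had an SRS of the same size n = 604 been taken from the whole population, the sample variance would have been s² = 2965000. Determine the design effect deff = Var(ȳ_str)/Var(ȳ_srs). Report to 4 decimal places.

0.4758

Var(ȳ_str) = Σ Wₕ²(1−fₕ)sₕ²/nₕ with Wₕ = Nₕ/12546:
  Small: (5464/12546)²·(1−484/5464)·2080000/484 = 742.92922
  Very large: (7082/12546)²·(1−120/7082)·567000/120 = 1480.0664
  → Var(ȳ_str) = 2222.9956.
Var(ȳ_srs) = (1 − 604/12546)·2965000/604 = 4672.6101.
deff = 2222.9956 / 4672.6101 = 0.4758.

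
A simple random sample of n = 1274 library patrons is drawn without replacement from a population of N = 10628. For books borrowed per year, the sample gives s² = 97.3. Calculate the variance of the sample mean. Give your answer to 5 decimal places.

0.06722

Under SRS without replacement, Var(ȳ) = (1 − f)·s²/n with f = n/N = 1274/10628 = 0.11987204.
Var(ȳ) = (1 − 0.11987204)·97.3/1274 = 0.88012796·0.076373626 = 0.067218564.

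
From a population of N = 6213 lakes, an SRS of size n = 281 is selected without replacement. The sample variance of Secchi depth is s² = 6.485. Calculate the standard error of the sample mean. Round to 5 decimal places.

Under SRS without replacement, Var(ȳ) = (1 − f)·s²/n with f = n/N = 281/6213 = 0.04522775.
Var(ȳ) = (1 − 0.04522775)·6.485/281 = 0.95477225·0.023078292 = 0.022034513.
SE(ȳ) = √(0.022034513) = 0.14844.

0.14844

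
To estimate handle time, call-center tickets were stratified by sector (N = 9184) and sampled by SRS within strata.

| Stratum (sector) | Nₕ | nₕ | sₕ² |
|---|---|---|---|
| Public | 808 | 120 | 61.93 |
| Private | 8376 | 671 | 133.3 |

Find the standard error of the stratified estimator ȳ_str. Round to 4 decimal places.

Var(ȳ_str) = Σₕ Wₕ²(1 − fₕ)sₕ²/nₕ with Wₕ = Nₕ/N, N = 9184.
Public: Wₕ = 0.08797909; term = 0.08797909²·(1 − 0.14851485)·61.93/120 = 0.0034013857.
Private: Wₕ = 0.91202091; term = 0.91202091²·(1 − 0.08010984)·133.3/671 = 0.15200336.
Sum = 0.15540475.
SE = √(0.15540475) = 0.3942.

0.3942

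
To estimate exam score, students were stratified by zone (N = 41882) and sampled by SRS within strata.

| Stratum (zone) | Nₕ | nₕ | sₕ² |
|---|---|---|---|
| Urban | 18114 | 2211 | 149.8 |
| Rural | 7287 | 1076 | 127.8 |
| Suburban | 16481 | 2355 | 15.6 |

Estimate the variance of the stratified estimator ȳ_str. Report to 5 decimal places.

0.01507

Var(ȳ_str) = Σₕ Wₕ²(1 − fₕ)sₕ²/nₕ with Wₕ = Nₕ/N, N = 41882.
Urban: Wₕ = 0.43250084; term = 0.43250084²·(1 − 0.12206028)·149.8/2211 = 0.011126579.
Rural: Wₕ = 0.17398883; term = 0.17398883²·(1 − 0.14766022)·127.8/1076 = 0.0030646018.
Suburban: Wₕ = 0.39351034; term = 0.39351034²·(1 − 0.14289181)·15.6/2355 = 8.7918774 × 10^-4.
Sum = 0.015070369.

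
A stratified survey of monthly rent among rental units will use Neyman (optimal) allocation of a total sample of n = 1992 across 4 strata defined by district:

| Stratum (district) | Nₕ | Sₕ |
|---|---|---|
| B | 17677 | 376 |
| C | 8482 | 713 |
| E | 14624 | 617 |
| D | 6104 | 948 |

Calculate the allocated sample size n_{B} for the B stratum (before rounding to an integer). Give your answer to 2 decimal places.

481.39

Neyman allocation: nₕ = n·NₕSₕ / Σⱼ NⱼSⱼ.
Σ NⱼSⱼ = 17677·376 + 8482·713 + 14624·617 + 6104·948 = 2.7503818 × 10^7.
n_{B} = 1992·17677·376 / (2.7503818 × 10^7) = 481.39.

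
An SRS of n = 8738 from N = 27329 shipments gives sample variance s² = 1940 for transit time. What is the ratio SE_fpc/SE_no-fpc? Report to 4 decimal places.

f = n/N = 8738/27329 = 0.31973362.
SE_no-fpc = √(s²/n) = 0.47118868; SE_fpc = √((1−f)s²/n) = 0.38862823.
Ratio = √(1−f) = 0.82478263.

0.8248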